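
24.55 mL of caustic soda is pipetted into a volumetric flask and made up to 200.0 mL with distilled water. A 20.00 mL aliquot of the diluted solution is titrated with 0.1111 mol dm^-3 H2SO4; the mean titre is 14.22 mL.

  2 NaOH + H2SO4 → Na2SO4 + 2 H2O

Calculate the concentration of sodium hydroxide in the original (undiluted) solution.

n(H2SO4) = 0.01422 × 0.1111 = 1.580 × 10^-3 mol
From the 2:1 ratio, n(NaOH) in the aliquot = 2/1 × 1.580 × 10^-3 = 3.160 × 10^-3 mol
[NaOH]_dilute = 3.160 × 10^-3 / 0.02000 = 0.1580 mol/L
Dilution factor = 200.0 / 24.55 = 8.147
[NaOH]_stock = 0.1580 × 8.147 = 1.287 mol/L

1.287 mol/L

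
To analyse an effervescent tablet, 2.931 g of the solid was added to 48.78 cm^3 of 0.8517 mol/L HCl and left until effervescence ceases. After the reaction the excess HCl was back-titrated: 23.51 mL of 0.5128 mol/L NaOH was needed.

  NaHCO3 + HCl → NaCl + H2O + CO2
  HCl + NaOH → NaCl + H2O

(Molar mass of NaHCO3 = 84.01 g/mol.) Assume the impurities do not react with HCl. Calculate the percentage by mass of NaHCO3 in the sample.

n(HCl) added = 0.04878 × 0.8517 = 0.04155 mol
n(NaOH) used in back-titration = 0.02351 × 0.5128 = 0.01206 mol
n(HCl) left over = 0.01206 mol (1:1 ratio)
n(HCl) consumed by analyte = 0.04155 − 0.01206 = 0.02949 mol
n(NaHCO3) = 0.02949 mol (1:1 ratio)
mass of NaHCO3 = 0.02949 × 84.01 = 2.477 g
% NaHCO3 = 2.477 / 2.931 × 100 = 84.53 %

84.53 %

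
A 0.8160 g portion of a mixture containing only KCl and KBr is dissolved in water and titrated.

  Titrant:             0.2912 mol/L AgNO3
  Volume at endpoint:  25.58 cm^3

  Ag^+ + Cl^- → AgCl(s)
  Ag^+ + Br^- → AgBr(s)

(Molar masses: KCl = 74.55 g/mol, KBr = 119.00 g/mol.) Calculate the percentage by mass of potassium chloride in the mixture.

14.47 %

n(AgNO3) = 0.02558 × 0.2912 = 7.449 × 10^-3 mol
Let x = n(KCl), y = n(KBr).
Titrant: 1x + 1y = 7.449 × 10^-3;  mass: 74.55x + 119.00y = 0.8160
Solving, x = 1.584 × 10^-3 mol, y = 5.865 × 10^-3 mol
mass of KCl = 1.584 × 10^-3 × 74.55 = 0.1181 g
% KCl = 0.1181 / 0.8160 × 100 = 14.47 %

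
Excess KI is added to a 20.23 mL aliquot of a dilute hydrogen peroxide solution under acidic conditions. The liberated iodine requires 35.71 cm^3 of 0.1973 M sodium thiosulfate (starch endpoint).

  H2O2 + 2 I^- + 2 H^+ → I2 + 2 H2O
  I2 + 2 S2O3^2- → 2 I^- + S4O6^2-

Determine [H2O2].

0.1741 M

n(S2O3^2-) = 0.03571 × 0.1973 = 7.046 × 10^-3 mol
n(I2) = n(S2O3^2-)/2 = 3.523 × 10^-3 mol
n(H2O2) in the aliquot = 3.523 × 10^-3 mol (1:1 ratio)
[H2O2] = 3.523 × 10^-3 / 0.02023 = 0.1741 mol/L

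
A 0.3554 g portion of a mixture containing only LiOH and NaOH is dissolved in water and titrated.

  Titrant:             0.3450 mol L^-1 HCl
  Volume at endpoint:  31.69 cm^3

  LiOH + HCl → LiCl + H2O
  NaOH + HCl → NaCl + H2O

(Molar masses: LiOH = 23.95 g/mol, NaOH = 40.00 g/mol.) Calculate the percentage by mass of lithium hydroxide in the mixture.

34.40 %

n(HCl) = 0.03169 × 0.3450 = 0.01093 mol
Let x = n(LiOH), y = n(NaOH).
Titrant: 1x + 1y = 0.01093;  mass: 23.95x + 40.00y = 0.3554
Solving, x = 5.104 × 10^-3 mol, y = 5.829 × 10^-3 mol
mass of LiOH = 5.104 × 10^-3 × 23.95 = 0.1222 g
% LiOH = 0.1222 / 0.3554 × 100 = 34.40 %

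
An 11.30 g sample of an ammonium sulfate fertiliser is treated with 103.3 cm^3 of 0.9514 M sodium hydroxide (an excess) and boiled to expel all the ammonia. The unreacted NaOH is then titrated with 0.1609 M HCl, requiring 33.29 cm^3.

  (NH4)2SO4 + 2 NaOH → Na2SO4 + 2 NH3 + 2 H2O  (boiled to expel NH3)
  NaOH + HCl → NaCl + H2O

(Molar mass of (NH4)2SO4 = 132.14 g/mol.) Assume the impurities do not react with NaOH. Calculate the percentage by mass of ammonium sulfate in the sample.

54.33 %

n(NaOH) added = 0.1033 × 0.9514 = 0.09828 mol
n(HCl) used in back-titration = 0.03329 × 0.1609 = 5.356 × 10^-3 mol
n(NaOH) left over = 5.356 × 10^-3 mol (1:1 ratio)
n(NaOH) consumed by analyte = 0.09828 − 5.356 × 10^-3 = 0.09292 mol
From the 1:2 ratio, n((NH4)2SO4) = 1/2 × 0.09292 = 0.04646 mol
mass of (NH4)2SO4 = 0.04646 × 132.14 = 6.139 g
% (NH4)2SO4 = 6.139 / 11.30 × 100 = 54.33 %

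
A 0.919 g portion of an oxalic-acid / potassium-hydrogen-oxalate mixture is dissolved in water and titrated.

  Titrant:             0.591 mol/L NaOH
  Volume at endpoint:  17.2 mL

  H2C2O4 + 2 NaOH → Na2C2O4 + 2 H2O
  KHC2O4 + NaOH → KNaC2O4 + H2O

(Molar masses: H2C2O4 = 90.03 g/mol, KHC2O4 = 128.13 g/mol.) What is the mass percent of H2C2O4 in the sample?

n(NaOH) = 0.0172 × 0.591 = 0.0102 mol
Let x = n(H2C2O4), y = n(KHC2O4).
Titrant: 2x + 1y = 0.0102;  mass: 90.03x + 128.13y = 0.919
Solving, x = 2.31 × 10^-3 mol, y = 5.55 × 10^-3 mol
mass of H2C2O4 = 2.31 × 10^-3 × 90.03 = 0.208 g
% H2C2O4 = 0.208 / 0.919 × 100 = 22.6 %

22.6 %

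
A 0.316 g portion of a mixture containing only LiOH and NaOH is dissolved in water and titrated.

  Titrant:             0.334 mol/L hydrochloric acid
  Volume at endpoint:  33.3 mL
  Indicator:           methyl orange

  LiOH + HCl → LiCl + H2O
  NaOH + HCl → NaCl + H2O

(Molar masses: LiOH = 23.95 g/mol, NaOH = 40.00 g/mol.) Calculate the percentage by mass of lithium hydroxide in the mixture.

n(HCl) = 0.0333 × 0.334 = 0.0111 mol
Let x = n(LiOH), y = n(NaOH).
Titrant: 1x + 1y = 0.0111;  mass: 23.95x + 40.00y = 0.316
Solving, x = 8.03 × 10^-3 mol, y = 3.09 × 10^-3 mol
mass of LiOH = 8.03 × 10^-3 × 23.95 = 0.192 g
% LiOH = 0.192 / 0.316 × 100 = 60.9 %

60.9 %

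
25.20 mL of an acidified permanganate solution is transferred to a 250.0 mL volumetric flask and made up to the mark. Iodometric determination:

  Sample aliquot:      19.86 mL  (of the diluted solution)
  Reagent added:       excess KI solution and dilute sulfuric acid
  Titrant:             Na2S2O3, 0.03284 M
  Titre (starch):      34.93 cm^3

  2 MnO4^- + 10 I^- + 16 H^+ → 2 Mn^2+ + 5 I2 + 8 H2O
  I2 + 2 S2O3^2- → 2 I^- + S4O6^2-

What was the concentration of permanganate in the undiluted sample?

n(S2O3^2-) = 0.03493 × 0.03284 = 1.147 × 10^-3 mol
n(I2) = n(S2O3^2-)/2 = 5.736 × 10^-4 mol
From the 2:5 ratio, n(MnO4^-) in the aliquot = 2/5 × 5.736 × 10^-4 = 2.294 × 10^-4 mol
[MnO4^-]_dilute = 2.294 × 10^-4 / 0.01986 = 0.01155 mol/L
[MnO4^-]_original = 0.01155 × 250.0/25.20 = 0.1146 mol/L

0.1146 M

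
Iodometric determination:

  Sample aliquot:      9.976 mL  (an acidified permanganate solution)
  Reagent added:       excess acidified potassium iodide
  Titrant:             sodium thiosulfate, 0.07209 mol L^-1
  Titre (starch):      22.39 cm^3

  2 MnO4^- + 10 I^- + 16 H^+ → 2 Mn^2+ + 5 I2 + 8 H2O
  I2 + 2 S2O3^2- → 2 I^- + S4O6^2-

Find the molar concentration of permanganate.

n(S2O3^2-) = 0.02239 × 0.07209 = 1.614 × 10^-3 mol
n(I2) = n(S2O3^2-)/2 = 8.070 × 10^-4 mol
From the 2:5 ratio, n(MnO4^-) in the aliquot = 2/5 × 8.070 × 10^-4 = 3.228 × 10^-4 mol
[MnO4^-] = 3.228 × 10^-4 / 0.009976 = 0.03236 mol/L

0.03236 mol/L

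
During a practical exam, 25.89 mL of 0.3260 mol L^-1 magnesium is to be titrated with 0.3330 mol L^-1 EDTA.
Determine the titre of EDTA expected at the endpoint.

Mg^2+ + EDTA^4- → [Mg(EDTA)]^2-
n(Mg2+) = 0.02589 L × 0.3260 mol/L = 8.440 × 10^-3 mol
n(EDTA) = 8.440 × 10^-3 mol (1:1 stoichiometry)
V(EDTA) = 8.440 × 10^-3 mol / 0.3330 mol/L = 0.02535 L = 25.35 mL

25.35 mL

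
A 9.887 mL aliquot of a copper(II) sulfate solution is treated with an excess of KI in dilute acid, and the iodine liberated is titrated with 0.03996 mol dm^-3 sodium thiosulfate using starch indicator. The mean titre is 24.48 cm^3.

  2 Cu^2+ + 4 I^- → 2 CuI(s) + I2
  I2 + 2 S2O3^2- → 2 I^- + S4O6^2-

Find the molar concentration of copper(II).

0.09894 mol/L

n(S2O3^2-) = 0.02448 × 0.03996 = 9.782 × 10^-4 mol
n(I2) = n(S2O3^2-)/2 = 4.891 × 10^-4 mol
From the 2:1 ratio, n(Cu2+) in the aliquot = 2/1 × 4.891 × 10^-4 = 9.782 × 10^-4 mol
[Cu2+] = 9.782 × 10^-4 / 0.009887 = 0.09894 mol/L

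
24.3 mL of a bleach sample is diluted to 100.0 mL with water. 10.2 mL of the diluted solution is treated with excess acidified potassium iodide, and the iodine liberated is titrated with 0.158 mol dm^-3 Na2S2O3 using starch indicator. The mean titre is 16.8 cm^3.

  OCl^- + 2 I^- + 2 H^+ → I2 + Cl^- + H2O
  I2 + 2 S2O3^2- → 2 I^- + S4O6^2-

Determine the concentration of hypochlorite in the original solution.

n(S2O3^2-) = 0.0168 × 0.158 = 2.65 × 10^-3 mol
n(I2) = n(S2O3^2-)/2 = 1.33 × 10^-3 mol
n(OCl^-) in the aliquot = 1.33 × 10^-3 mol (1:1 ratio)
[OCl^-]_dilute = 1.33 × 10^-3 / 0.0102 = 0.130 mol/L
[OCl^-]_original = 0.130 × 100.0/24.3 = 0.535 mol/L

0.535 mol/L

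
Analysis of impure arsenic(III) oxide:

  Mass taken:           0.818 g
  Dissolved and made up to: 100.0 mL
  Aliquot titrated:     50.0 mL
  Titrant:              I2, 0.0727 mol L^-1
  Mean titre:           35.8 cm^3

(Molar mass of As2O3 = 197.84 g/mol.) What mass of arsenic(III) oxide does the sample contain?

As2O3 + 2 I2 + 2 H2O → As2O5 + 4 HI
n(I2) per titration = 0.0358 × 0.0727 = 2.60 × 10^-3 mol
From the 1:2 ratio, n(As2O3) in each aliquot = 1/2 × 2.60 × 10^-3 = 1.30 × 10^-3 mol
n(As2O3) in the whole flask = 1.30 × 10^-3 × 100.0/50.0 = 2.60 × 10^-3 mol
mass of As2O3 = 2.60 × 10^-3 × 197.84 = 0.515 g

0.515 g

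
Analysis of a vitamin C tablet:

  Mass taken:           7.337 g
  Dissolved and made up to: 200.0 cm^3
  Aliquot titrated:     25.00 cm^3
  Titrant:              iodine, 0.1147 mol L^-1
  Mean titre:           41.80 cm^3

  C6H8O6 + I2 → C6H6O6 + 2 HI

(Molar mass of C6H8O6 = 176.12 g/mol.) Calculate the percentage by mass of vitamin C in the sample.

92.07 %

n(I2) per titration = 0.04180 × 0.1147 = 4.794 × 10^-3 mol
n(C6H8O6) in each aliquot = 4.794 × 10^-3 mol (1:1 ratio)
n(C6H8O6) in the whole flask = 4.794 × 10^-3 × 200.0/25.00 = 0.03836 mol
mass of C6H8O6 = 0.03836 × 176.12 = 6.755 g
% C6H8O6 = 6.755 / 7.337 × 100 = 92.07 %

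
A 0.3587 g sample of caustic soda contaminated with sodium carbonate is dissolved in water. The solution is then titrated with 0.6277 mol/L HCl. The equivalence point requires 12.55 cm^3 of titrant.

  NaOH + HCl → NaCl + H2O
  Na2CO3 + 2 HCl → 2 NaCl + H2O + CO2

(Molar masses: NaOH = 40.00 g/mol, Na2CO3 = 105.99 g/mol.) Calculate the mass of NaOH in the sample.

0.1809 g

n(HCl) = 0.01255 × 0.6277 = 7.878 × 10^-3 mol
Let x = n(NaOH), y = n(Na2CO3).
Titrant: 1x + 2y = 7.878 × 10^-3;  mass: 40.00x + 105.99y = 0.3587
Solving, x = 4.523 × 10^-3 mol, y = 1.677 × 10^-3 mol
mass of NaOH = 4.523 × 10^-3 × 40.00 = 0.1809 g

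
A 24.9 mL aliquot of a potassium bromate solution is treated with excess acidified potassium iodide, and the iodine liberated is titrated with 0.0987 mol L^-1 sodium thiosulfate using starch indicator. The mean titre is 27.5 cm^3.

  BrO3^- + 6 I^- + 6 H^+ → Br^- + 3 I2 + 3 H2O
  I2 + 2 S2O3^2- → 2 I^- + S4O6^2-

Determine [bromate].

0.0182 mol/L

n(S2O3^2-) = 0.0275 × 0.0987 = 2.71 × 10^-3 mol
n(I2) = n(S2O3^2-)/2 = 1.36 × 10^-3 mol
From the 1:3 ratio, n(BrO3^-) in the aliquot = 1/3 × 1.36 × 10^-3 = 4.52 × 10^-4 mol
[BrO3^-] = 4.52 × 10^-4 / 0.0249 = 0.0182 mol/L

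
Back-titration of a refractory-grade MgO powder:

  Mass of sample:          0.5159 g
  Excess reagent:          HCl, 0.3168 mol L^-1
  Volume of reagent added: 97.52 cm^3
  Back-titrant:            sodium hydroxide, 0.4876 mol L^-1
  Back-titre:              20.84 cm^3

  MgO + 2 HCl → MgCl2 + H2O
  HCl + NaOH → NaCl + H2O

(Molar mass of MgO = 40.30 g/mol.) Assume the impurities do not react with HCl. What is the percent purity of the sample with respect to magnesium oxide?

80.98 %

n(HCl) added = 0.09752 × 0.3168 = 0.03089 mol
n(NaOH) used in back-titration = 0.02084 × 0.4876 = 0.01016 mol
n(HCl) left over = 0.01016 mol (1:1 ratio)
n(HCl) consumed by analyte = 0.03089 − 0.01016 = 0.02073 mol
From the 1:2 ratio, n(MgO) = 1/2 × 0.02073 = 0.01037 mol
mass of MgO = 0.01037 × 40.30 = 0.4178 g
% MgO = 0.4178 / 0.5159 × 100 = 80.98 %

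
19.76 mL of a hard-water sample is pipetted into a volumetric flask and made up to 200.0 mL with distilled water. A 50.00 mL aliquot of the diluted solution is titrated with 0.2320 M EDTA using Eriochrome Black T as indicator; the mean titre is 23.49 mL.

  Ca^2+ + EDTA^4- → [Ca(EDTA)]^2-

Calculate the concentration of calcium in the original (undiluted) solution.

n(EDTA) = 0.02349 × 0.2320 = 5.450 × 10^-3 mol
n(Ca2+) in the aliquot = 5.450 × 10^-3 mol (1:1 ratio)
[Ca2+]_dilute = 5.450 × 10^-3 / 0.05000 = 0.1090 mol/L
Dilution factor = 200.0 / 19.76 = 10.12
[Ca2+]_stock = 0.1090 × 10.12 = 1.103 mol/L

1.103 M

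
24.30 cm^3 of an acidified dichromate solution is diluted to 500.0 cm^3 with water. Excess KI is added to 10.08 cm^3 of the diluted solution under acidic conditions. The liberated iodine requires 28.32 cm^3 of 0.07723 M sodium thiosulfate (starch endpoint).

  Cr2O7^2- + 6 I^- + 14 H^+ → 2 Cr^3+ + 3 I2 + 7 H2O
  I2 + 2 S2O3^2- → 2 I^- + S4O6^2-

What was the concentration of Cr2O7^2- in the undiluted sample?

0.7441 M

n(S2O3^2-) = 0.02832 × 0.07723 = 2.187 × 10^-3 mol
n(I2) = n(S2O3^2-)/2 = 1.094 × 10^-3 mol
From the 1:3 ratio, n(Cr2O7^2-) in the aliquot = 1/3 × 1.094 × 10^-3 = 3.645 × 10^-4 mol
[Cr2O7^2-]_dilute = 3.645 × 10^-4 / 0.01008 = 0.03616 mol/L
[Cr2O7^2-]_original = 0.03616 × 500.0/24.30 = 0.7441 mol/L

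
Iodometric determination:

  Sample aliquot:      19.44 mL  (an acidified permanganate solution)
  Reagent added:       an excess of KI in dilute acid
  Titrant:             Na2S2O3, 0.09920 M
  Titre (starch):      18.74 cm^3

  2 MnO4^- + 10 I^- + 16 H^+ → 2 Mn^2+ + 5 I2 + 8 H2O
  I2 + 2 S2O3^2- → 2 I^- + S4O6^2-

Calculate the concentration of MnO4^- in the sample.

0.01913 M

n(S2O3^2-) = 0.01874 × 0.09920 = 1.859 × 10^-3 mol
n(I2) = n(S2O3^2-)/2 = 9.295 × 10^-4 mol
From the 2:5 ratio, n(MnO4^-) in the aliquot = 2/5 × 9.295 × 10^-4 = 3.718 × 10^-4 mol
[MnO4^-] = 3.718 × 10^-4 / 0.01944 = 0.01913 mol/L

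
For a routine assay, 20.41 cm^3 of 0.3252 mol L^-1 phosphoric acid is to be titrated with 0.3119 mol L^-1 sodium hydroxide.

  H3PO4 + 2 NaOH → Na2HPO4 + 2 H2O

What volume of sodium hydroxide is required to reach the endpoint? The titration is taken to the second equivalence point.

n(H3PO4) = 0.02041 L × 0.3252 mol/L = 6.637 × 10^-3 mol
From the 2:1 stoichiometry, n(NaOH) = 2/1 × 6.637 × 10^-3 = 0.01327 mol
V(NaOH) = 0.01327 mol / 0.3119 mol/L = 0.04256 L = 42.56 mL

42.56 mL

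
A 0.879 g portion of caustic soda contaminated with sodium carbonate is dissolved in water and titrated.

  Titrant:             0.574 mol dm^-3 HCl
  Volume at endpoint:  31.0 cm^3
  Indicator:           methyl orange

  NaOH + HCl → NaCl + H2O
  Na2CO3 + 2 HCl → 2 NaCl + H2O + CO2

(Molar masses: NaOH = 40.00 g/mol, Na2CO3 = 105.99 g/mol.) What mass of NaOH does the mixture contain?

0.197 g

n(HCl) = 0.0310 × 0.574 = 0.0178 mol
Let x = n(NaOH), y = n(Na2CO3).
Titrant: 1x + 2y = 0.0178;  mass: 40.00x + 105.99y = 0.879
Solving, x = 4.92 × 10^-3 mol, y = 6.43 × 10^-3 mol
mass of NaOH = 4.92 × 10^-3 × 40.00 = 0.197 g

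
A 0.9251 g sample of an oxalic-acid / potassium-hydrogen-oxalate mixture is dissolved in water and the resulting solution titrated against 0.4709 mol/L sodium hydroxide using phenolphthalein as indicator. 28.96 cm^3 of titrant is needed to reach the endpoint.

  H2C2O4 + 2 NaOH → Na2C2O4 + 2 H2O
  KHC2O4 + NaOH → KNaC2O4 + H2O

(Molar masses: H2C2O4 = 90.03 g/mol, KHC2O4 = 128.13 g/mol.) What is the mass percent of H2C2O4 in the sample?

n(NaOH) = 0.02896 × 0.4709 = 0.01364 mol
Let x = n(H2C2O4), y = n(KHC2O4).
Titrant: 2x + 1y = 0.01364;  mass: 90.03x + 128.13y = 0.9251
Solving, x = 4.946 × 10^-3 mol, y = 3.744 × 10^-3 mol
mass of H2C2O4 = 4.946 × 10^-3 × 90.03 = 0.4453 g
% H2C2O4 = 0.4453 / 0.9251 × 100 = 48.14 %

48.14 %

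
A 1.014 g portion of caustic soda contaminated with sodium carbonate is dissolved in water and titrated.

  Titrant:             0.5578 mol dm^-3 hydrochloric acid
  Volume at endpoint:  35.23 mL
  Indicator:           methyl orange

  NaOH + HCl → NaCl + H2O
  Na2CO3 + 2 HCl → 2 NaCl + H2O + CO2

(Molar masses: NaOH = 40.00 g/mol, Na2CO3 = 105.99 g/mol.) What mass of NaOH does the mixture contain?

n(HCl) = 0.03523 × 0.5578 = 0.01965 mol
Let x = n(NaOH), y = n(Na2CO3).
Titrant: 1x + 2y = 0.01965;  mass: 40.00x + 105.99y = 1.014
Solving, x = 2.110 × 10^-3 mol, y = 8.771 × 10^-3 mol
mass of NaOH = 2.110 × 10^-3 × 40.00 = 0.08440 g

0.08440 g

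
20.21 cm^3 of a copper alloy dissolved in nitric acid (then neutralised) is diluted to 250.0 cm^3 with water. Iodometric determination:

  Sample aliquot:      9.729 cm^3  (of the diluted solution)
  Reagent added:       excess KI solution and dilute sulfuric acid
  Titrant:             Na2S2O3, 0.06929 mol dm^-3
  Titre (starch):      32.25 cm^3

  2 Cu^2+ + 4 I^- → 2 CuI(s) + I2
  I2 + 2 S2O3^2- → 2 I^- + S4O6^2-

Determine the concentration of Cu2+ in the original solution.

n(S2O3^2-) = 0.03225 × 0.06929 = 2.235 × 10^-3 mol
n(I2) = n(S2O3^2-)/2 = 1.117 × 10^-3 mol
From the 2:1 ratio, n(Cu2+) in the aliquot = 2/1 × 1.117 × 10^-3 = 2.235 × 10^-3 mol
[Cu2+]_dilute = 2.235 × 10^-3 / 0.009729 = 0.2297 mol/L
[Cu2+]_original = 0.2297 × 250.0/20.21 = 2.841 mol/L

2.841 mol/L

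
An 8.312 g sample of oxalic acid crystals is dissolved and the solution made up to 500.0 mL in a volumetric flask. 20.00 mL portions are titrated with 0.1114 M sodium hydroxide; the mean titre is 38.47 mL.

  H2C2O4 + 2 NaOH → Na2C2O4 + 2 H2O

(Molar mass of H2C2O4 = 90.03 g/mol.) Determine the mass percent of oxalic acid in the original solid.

58.02 %

n(NaOH) per titration = 0.03847 × 0.1114 = 4.286 × 10^-3 mol
From the 1:2 ratio, n(H2C2O4) in each aliquot = 1/2 × 4.286 × 10^-3 = 2.143 × 10^-3 mol
n(H2C2O4) in the whole flask = 2.143 × 10^-3 × 500.0/20.00 = 0.05357 mol
mass of H2C2O4 = 0.05357 × 90.03 = 4.823 g
% H2C2O4 = 4.823 / 8.312 × 100 = 58.02 %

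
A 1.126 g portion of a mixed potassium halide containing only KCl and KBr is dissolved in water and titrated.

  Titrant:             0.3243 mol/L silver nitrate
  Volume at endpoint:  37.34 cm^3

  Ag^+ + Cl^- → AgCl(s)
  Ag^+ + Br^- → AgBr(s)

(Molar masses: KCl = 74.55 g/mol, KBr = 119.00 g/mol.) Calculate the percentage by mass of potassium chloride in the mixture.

n(AgNO3) = 0.03734 × 0.3243 = 0.01211 mol
Let x = n(KCl), y = n(KBr).
Titrant: 1x + 1y = 0.01211;  mass: 74.55x + 119.00y = 1.126
Solving, x = 7.087 × 10^-3 mol, y = 5.022 × 10^-3 mol
mass of KCl = 7.087 × 10^-3 × 74.55 = 0.5283 g
% KCl = 0.5283 / 1.126 × 100 = 46.92 %

46.92 %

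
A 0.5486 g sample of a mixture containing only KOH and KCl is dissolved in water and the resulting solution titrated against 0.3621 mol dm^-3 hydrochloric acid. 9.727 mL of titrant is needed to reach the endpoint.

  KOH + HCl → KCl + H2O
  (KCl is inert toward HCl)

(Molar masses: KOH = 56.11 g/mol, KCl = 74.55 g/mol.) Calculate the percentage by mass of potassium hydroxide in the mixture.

36.02 %

n(HCl) = 0.009727 × 0.3621 = 3.522 × 10^-3 mol
Let x = n(KOH), y = n(KCl).
Titrant: 1x = 3.522 × 10^-3;  mass: 56.11x + 74.55y = 0.5486
Solving, x = 3.522 × 10^-3 mol, y = 4.708 × 10^-3 mol
mass of KOH = 3.522 × 10^-3 × 56.11 = 0.1976 g
% KOH = 0.1976 / 0.5486 × 100 = 36.02 %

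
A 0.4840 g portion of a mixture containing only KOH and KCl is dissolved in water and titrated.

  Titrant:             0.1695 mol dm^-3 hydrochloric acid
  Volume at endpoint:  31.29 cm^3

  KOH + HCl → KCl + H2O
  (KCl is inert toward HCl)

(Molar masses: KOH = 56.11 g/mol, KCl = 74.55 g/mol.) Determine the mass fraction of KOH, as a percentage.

61.49 %

n(HCl) = 0.03129 × 0.1695 = 5.304 × 10^-3 mol
Let x = n(KOH), y = n(KCl).
Titrant: 1x = 5.304 × 10^-3;  mass: 56.11x + 74.55y = 0.4840
Solving, x = 5.304 × 10^-3 mol, y = 2.500 × 10^-3 mol
mass of KOH = 5.304 × 10^-3 × 56.11 = 0.2976 g
% KOH = 0.2976 / 0.4840 × 100 = 61.49 %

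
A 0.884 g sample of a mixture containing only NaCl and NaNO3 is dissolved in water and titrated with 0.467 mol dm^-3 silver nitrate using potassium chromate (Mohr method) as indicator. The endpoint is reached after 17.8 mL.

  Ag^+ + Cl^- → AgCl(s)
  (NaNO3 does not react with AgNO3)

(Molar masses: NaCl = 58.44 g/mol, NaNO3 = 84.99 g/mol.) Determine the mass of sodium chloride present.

n(AgNO3) = 0.0178 × 0.467 = 8.31 × 10^-3 mol
Let x = n(NaCl), y = n(NaNO3).
Titrant: 1x = 8.31 × 10^-3;  mass: 58.44x + 84.99y = 0.884
Solving, x = 8.31 × 10^-3 mol, y = 4.69 × 10^-3 mol
mass of NaCl = 8.31 × 10^-3 × 58.44 = 0.486 g

0.486 g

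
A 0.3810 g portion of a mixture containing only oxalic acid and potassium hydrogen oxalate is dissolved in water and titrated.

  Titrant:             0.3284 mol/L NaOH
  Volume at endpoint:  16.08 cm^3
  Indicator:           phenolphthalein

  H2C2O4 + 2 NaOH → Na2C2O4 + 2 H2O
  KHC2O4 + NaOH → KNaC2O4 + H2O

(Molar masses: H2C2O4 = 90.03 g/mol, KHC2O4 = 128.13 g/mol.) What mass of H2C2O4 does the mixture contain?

n(NaOH) = 0.01608 × 0.3284 = 5.281 × 10^-3 mol
Let x = n(H2C2O4), y = n(KHC2O4).
Titrant: 2x + 1y = 5.281 × 10^-3;  mass: 90.03x + 128.13y = 0.3810
Solving, x = 1.778 × 10^-3 mol, y = 1.724 × 10^-3 mol
mass of H2C2O4 = 1.778 × 10^-3 × 90.03 = 0.1601 g

0.1601 g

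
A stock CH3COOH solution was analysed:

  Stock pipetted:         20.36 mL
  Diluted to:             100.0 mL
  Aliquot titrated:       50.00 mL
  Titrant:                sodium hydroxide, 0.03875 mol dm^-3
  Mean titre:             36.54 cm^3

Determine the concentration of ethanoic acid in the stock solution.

0.1391 mol/L

CH3COOH + NaOH → CH3COONa + H2O
n(NaOH) = 0.03654 × 0.03875 = 1.416 × 10^-3 mol
n(CH3COOH) in the aliquot = 1.416 × 10^-3 mol (1:1 ratio)
[CH3COOH]_dilute = 1.416 × 10^-3 / 0.05000 = 0.02832 mol/L
Dilution factor = 100.0 / 20.36 = 4.912
[CH3COOH]_stock = 0.02832 × 4.912 = 0.1391 mol/L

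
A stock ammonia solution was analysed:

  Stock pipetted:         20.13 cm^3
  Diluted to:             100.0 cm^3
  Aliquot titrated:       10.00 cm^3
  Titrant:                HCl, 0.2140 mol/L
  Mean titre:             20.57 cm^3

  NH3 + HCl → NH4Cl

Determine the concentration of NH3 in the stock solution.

n(HCl) = 0.02057 × 0.2140 = 4.402 × 10^-3 mol
n(NH3) in the aliquot = 4.402 × 10^-3 mol (1:1 ratio)
[NH3]_dilute = 4.402 × 10^-3 / 0.01000 = 0.4402 mol/L
Dilution factor = 100.0 / 20.13 = 4.968
[NH3]_stock = 0.4402 × 4.968 = 2.187 mol/L

2.187 mol/L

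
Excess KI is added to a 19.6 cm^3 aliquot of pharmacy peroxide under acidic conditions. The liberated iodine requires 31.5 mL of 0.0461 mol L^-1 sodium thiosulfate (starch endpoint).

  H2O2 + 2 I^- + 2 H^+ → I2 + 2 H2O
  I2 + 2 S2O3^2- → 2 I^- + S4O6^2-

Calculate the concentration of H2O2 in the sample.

n(S2O3^2-) = 0.0315 × 0.0461 = 1.45 × 10^-3 mol
n(I2) = n(S2O3^2-)/2 = 7.26 × 10^-4 mol
n(H2O2) in the aliquot = 7.26 × 10^-4 mol (1:1 ratio)
[H2O2] = 7.26 × 10^-4 / 0.0196 = 0.0370 mol/L

0.0370 mol/L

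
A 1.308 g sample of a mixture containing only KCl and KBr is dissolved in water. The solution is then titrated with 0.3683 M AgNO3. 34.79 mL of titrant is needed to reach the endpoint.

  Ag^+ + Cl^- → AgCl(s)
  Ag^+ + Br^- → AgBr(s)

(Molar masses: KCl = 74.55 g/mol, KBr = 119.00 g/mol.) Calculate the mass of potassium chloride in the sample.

n(AgNO3) = 0.03479 × 0.3683 = 0.01281 mol
Let x = n(KCl), y = n(KBr).
Titrant: 1x + 1y = 0.01281;  mass: 74.55x + 119.00y = 1.308
Solving, x = 4.877 × 10^-3 mol, y = 7.937 × 10^-3 mol
mass of KCl = 4.877 × 10^-3 × 74.55 = 0.3636 g

0.3636 g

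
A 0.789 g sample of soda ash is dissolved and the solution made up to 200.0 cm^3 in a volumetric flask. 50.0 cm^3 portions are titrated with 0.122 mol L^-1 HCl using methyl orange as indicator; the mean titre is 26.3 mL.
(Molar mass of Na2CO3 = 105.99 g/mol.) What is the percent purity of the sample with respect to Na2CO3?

86.2 %

Na2CO3 + 2 HCl → 2 NaCl + H2O + CO2
n(HCl) per titration = 0.0263 × 0.122 = 3.21 × 10^-3 mol
From the 1:2 ratio, n(Na2CO3) in each aliquot = 1/2 × 3.21 × 10^-3 = 1.60 × 10^-3 mol
n(Na2CO3) in the whole flask = 1.60 × 10^-3 × 200.0/50.0 = 6.42 × 10^-3 mol
mass of Na2CO3 = 6.42 × 10^-3 × 105.99 = 0.680 g
% Na2CO3 = 0.680 / 0.789 × 100 = 86.2 %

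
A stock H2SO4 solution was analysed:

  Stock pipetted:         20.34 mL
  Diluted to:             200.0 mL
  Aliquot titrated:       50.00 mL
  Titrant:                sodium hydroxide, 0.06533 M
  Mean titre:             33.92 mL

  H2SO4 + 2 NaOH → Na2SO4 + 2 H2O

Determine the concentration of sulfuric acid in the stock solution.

n(NaOH) = 0.03392 × 0.06533 = 2.216 × 10^-3 mol
From the 1:2 ratio, n(H2SO4) in the aliquot = 1/2 × 2.216 × 10^-3 = 1.108 × 10^-3 mol
[H2SO4]_dilute = 1.108 × 10^-3 / 0.05000 = 0.02216 mol/L
Dilution factor = 200.0 / 20.34 = 9.833
[H2SO4]_stock = 0.02216 × 9.833 = 0.2179 mol/L

0.2179 M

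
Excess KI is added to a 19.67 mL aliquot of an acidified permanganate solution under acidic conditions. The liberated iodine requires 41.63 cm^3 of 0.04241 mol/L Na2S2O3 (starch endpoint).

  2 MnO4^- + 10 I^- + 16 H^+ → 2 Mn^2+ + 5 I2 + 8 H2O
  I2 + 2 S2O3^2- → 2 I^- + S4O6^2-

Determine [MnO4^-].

0.01795 mol/L

n(S2O3^2-) = 0.04163 × 0.04241 = 1.766 × 10^-3 mol
n(I2) = n(S2O3^2-)/2 = 8.828 × 10^-4 mol
From the 2:5 ratio, n(MnO4^-) in the aliquot = 2/5 × 8.828 × 10^-4 = 3.531 × 10^-4 mol
[MnO4^-] = 3.531 × 10^-4 / 0.01967 = 0.01795 mol/L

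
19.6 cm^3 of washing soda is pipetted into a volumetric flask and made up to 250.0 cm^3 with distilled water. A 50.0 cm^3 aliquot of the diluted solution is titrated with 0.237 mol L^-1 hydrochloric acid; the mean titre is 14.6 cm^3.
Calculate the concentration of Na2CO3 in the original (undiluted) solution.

Na2CO3 + 2 HCl → 2 NaCl + H2O + CO2
n(HCl) = 0.0146 × 0.237 = 3.46 × 10^-3 mol
From the 1:2 ratio, n(Na2CO3) in the aliquot = 1/2 × 3.46 × 10^-3 = 1.73 × 10^-3 mol
[Na2CO3]_dilute = 1.73 × 10^-3 / 0.0500 = 0.0346 mol/L
Dilution factor = 250.0 / 19.6 = 12.76
[Na2CO3]_stock = 0.0346 × 12.76 = 0.441 mol/L

0.441 mol/L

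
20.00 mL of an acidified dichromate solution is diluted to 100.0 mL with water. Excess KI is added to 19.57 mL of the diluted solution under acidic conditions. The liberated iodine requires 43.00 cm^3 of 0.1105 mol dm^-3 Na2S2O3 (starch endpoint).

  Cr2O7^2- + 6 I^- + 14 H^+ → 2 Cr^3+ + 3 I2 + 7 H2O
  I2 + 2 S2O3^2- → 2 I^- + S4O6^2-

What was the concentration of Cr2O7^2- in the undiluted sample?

0.2023 mol/L

n(S2O3^2-) = 0.04300 × 0.1105 = 4.751 × 10^-3 mol
n(I2) = n(S2O3^2-)/2 = 2.376 × 10^-3 mol
From the 1:3 ratio, n(Cr2O7^2-) in the aliquot = 1/3 × 2.376 × 10^-3 = 7.919 × 10^-4 mol
[Cr2O7^2-]_dilute = 7.919 × 10^-4 / 0.01957 = 0.04047 mol/L
[Cr2O7^2-]_original = 0.04047 × 100.0/20.00 = 0.2023 mol/L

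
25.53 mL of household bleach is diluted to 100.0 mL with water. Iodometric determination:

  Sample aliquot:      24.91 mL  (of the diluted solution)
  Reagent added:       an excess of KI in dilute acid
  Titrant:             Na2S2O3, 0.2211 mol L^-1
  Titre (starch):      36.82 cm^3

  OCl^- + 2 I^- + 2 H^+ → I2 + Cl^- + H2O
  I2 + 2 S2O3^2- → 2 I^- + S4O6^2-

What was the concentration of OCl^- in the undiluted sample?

n(S2O3^2-) = 0.03682 × 0.2211 = 8.141 × 10^-3 mol
n(I2) = n(S2O3^2-)/2 = 4.070 × 10^-3 mol
n(OCl^-) in the aliquot = 4.070 × 10^-3 mol (1:1 ratio)
[OCl^-]_dilute = 4.070 × 10^-3 / 0.02491 = 0.1634 mol/L
[OCl^-]_original = 0.1634 × 100.0/25.53 = 0.6401 mol/L

0.6401 mol/L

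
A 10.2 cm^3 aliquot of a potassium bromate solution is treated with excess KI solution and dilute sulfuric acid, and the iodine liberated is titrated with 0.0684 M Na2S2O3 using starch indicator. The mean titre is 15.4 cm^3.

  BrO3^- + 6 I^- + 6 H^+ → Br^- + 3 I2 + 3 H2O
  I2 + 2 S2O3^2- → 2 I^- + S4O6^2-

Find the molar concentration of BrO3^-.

n(S2O3^2-) = 0.0154 × 0.0684 = 1.05 × 10^-3 mol
n(I2) = n(S2O3^2-)/2 = 5.27 × 10^-4 mol
From the 1:3 ratio, n(BrO3^-) in the aliquot = 1/3 × 5.27 × 10^-4 = 1.76 × 10^-4 mol
[BrO3^-] = 1.76 × 10^-4 / 0.0102 = 0.0172 mol/L

0.0172 M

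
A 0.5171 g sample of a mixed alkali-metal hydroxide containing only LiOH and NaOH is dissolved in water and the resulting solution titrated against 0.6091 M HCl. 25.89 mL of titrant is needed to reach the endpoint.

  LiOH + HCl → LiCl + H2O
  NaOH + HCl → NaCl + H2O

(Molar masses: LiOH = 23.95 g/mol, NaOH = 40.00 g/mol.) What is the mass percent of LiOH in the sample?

32.81 %

n(HCl) = 0.02589 × 0.6091 = 0.01577 mol
Let x = n(LiOH), y = n(NaOH).
Titrant: 1x + 1y = 0.01577;  mass: 23.95x + 40.00y = 0.5171
Solving, x = 7.083 × 10^-3 mol, y = 8.686 × 10^-3 mol
mass of LiOH = 7.083 × 10^-3 × 23.95 = 0.1696 g
% LiOH = 0.1696 / 0.5171 × 100 = 32.81 %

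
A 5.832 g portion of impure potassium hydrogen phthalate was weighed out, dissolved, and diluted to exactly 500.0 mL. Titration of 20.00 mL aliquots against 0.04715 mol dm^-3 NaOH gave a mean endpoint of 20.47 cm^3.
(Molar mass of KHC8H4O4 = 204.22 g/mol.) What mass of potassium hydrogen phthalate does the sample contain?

KHC8H4O4 + NaOH → KNaC8H4O4 + H2O
n(NaOH) per titration = 0.02047 × 0.04715 = 9.652 × 10^-4 mol
n(KHC8H4O4) in each aliquot = 9.652 × 10^-4 mol (1:1 ratio)
n(KHC8H4O4) in the whole flask = 9.652 × 10^-4 × 500.0/20.00 = 0.02413 mol
mass of KHC8H4O4 = 0.02413 × 204.22 = 4.928 g

4.928 g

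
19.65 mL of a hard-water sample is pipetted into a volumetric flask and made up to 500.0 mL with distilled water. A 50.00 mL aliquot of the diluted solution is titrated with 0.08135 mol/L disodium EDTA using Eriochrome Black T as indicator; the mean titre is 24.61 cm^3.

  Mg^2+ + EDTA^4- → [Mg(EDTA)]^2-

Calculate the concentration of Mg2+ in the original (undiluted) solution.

n(EDTA) = 0.02461 × 0.08135 = 2.002 × 10^-3 mol
n(Mg2+) in the aliquot = 2.002 × 10^-3 mol (1:1 ratio)
[Mg2+]_dilute = 2.002 × 10^-3 / 0.05000 = 0.04004 mol/L
Dilution factor = 500.0 / 19.65 = 25.45
[Mg2+]_stock = 0.04004 × 25.45 = 1.019 mol/L

1.019 mol/L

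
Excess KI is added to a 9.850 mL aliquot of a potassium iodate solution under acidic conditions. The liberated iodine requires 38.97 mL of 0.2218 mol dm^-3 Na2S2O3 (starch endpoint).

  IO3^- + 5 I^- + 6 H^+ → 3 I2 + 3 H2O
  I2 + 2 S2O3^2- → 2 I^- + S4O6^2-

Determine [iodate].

n(S2O3^2-) = 0.03897 × 0.2218 = 8.644 × 10^-3 mol
n(I2) = n(S2O3^2-)/2 = 4.322 × 10^-3 mol
From the 1:3 ratio, n(IO3^-) in the aliquot = 1/3 × 4.322 × 10^-3 = 1.441 × 10^-3 mol
[IO3^-] = 1.441 × 10^-3 / 0.009850 = 0.1463 mol/L

0.1463 mol/L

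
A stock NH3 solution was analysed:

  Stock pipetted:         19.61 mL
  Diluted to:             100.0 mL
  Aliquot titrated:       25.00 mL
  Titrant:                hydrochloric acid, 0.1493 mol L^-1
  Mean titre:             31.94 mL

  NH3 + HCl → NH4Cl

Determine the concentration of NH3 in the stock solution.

0.9727 mol/L

n(HCl) = 0.03194 × 0.1493 = 4.769 × 10^-3 mol
n(NH3) in the aliquot = 4.769 × 10^-3 mol (1:1 ratio)
[NH3]_dilute = 4.769 × 10^-3 / 0.02500 = 0.1907 mol/L
Dilution factor = 100.0 / 19.61 = 5.099
[NH3]_stock = 0.1907 × 5.099 = 0.9727 mol/L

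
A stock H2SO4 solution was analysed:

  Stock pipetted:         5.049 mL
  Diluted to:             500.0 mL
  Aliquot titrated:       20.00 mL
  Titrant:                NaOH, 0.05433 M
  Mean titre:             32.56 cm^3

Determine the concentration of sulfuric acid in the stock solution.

H2SO4 + 2 NaOH → Na2SO4 + 2 H2O
n(NaOH) = 0.03256 × 0.05433 = 1.769 × 10^-3 mol
From the 1:2 ratio, n(H2SO4) in the aliquot = 1/2 × 1.769 × 10^-3 = 8.845 × 10^-4 mol
[H2SO4]_dilute = 8.845 × 10^-4 / 0.02000 = 0.04422 mol/L
Dilution factor = 500.0 / 5.049 = 99.03
[H2SO4]_stock = 0.04422 × 99.03 = 4.380 mol/L

4.380 M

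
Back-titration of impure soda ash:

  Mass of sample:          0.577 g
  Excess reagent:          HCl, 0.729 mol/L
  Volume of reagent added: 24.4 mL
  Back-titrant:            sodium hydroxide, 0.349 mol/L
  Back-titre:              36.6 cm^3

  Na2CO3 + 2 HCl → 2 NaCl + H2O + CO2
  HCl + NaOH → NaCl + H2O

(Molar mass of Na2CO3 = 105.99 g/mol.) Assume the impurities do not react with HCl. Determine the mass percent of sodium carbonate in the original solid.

46.1 %

n(HCl) added = 0.0244 × 0.729 = 0.0178 mol
n(NaOH) used in back-titration = 0.0366 × 0.349 = 0.0128 mol
n(HCl) left over = 0.0128 mol (1:1 ratio)
n(HCl) consumed by analyte = 0.0178 − 0.0128 = 5.01 × 10^-3 mol
From the 1:2 ratio, n(Na2CO3) = 1/2 × 5.01 × 10^-3 = 2.51 × 10^-3 mol
mass of Na2CO3 = 2.51 × 10^-3 × 105.99 = 0.266 g
% Na2CO3 = 0.266 / 0.577 × 100 = 46.1 %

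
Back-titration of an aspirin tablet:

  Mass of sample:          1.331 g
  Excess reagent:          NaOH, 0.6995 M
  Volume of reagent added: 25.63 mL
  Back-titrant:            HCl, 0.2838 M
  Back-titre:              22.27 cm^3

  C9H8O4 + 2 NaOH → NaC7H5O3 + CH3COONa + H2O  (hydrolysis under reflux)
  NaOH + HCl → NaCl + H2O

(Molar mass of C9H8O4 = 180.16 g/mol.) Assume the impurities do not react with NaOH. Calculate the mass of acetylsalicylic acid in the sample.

1.046 g

n(NaOH) added = 0.02563 × 0.6995 = 0.01793 mol
n(HCl) used in back-titration = 0.02227 × 0.2838 = 6.320 × 10^-3 mol
n(NaOH) left over = 6.320 × 10^-3 mol (1:1 ratio)
n(NaOH) consumed by analyte = 0.01793 − 6.320 × 10^-3 = 0.01161 mol
From the 1:2 ratio, n(C9H8O4) = 1/2 × 0.01161 = 5.804 × 10^-3 mol
mass of C9H8O4 = 5.804 × 10^-3 × 180.16 = 1.046 g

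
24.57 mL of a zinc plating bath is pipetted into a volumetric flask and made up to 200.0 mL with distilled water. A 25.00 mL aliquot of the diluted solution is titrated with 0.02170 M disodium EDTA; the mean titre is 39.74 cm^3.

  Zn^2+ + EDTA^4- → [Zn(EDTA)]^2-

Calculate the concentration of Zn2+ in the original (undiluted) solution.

n(EDTA) = 0.03974 × 0.02170 = 8.624 × 10^-4 mol
n(Zn2+) in the aliquot = 8.624 × 10^-4 mol (1:1 ratio)
[Zn2+]_dilute = 8.624 × 10^-4 / 0.02500 = 0.03449 mol/L
Dilution factor = 200.0 / 24.57 = 8.140
[Zn2+]_stock = 0.03449 × 8.140 = 0.2808 mol/L

0.2808 M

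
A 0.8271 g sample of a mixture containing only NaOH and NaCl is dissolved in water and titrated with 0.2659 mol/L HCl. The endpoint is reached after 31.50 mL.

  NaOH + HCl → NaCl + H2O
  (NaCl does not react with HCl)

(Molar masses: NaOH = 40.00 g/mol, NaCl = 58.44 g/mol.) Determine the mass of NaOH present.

0.3350 g

n(HCl) = 0.03150 × 0.2659 = 8.376 × 10^-3 mol
Let x = n(NaOH), y = n(NaCl).
Titrant: 1x = 8.376 × 10^-3;  mass: 40.00x + 58.44y = 0.8271
Solving, x = 8.376 × 10^-3 mol, y = 8.420 × 10^-3 mol
mass of NaOH = 8.376 × 10^-3 × 40.00 = 0.3350 g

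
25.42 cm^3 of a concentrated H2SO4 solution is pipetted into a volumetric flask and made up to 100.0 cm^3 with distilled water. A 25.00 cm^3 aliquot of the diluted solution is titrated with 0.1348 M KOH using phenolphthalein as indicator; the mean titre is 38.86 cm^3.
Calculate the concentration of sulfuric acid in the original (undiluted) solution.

H2SO4 + 2 KOH → K2SO4 + 2 H2O
n(KOH) = 0.03886 × 0.1348 = 5.238 × 10^-3 mol
From the 1:2 ratio, n(H2SO4) in the aliquot = 1/2 × 5.238 × 10^-3 = 2.619 × 10^-3 mol
[H2SO4]_dilute = 2.619 × 10^-3 / 0.02500 = 0.1048 mol/L
Dilution factor = 100.0 / 25.42 = 3.934
[H2SO4]_stock = 0.1048 × 3.934 = 0.4121 mol/L

0.4121 M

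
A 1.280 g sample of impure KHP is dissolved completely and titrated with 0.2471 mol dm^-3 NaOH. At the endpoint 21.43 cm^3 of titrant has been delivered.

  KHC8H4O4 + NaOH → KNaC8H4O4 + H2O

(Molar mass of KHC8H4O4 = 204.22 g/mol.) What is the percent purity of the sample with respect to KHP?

n(NaOH) = 0.02143 L × 0.2471 mol/L = 5.295 × 10^-3 mol
n(KHC8H4O4) = 5.295 × 10^-3 mol (1:1 ratio)
mass of KHC8H4O4 = 5.295 × 10^-3 × 204.22 g/mol = 1.081 g
% KHC8H4O4 = 1.081 / 1.280 × 100 = 84.49 %

84.49 %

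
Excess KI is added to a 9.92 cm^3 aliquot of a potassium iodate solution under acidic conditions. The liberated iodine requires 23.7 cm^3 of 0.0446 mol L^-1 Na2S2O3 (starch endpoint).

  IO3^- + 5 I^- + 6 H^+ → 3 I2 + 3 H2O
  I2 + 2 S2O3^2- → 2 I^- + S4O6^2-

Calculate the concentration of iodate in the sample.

0.0178 mol/L

n(S2O3^2-) = 0.0237 × 0.0446 = 1.06 × 10^-3 mol
n(I2) = n(S2O3^2-)/2 = 5.29 × 10^-4 mol
From the 1:3 ratio, n(IO3^-) in the aliquot = 1/3 × 5.29 × 10^-4 = 1.76 × 10^-4 mol
[IO3^-] = 1.76 × 10^-4 / 0.00992 = 0.0178 mol/L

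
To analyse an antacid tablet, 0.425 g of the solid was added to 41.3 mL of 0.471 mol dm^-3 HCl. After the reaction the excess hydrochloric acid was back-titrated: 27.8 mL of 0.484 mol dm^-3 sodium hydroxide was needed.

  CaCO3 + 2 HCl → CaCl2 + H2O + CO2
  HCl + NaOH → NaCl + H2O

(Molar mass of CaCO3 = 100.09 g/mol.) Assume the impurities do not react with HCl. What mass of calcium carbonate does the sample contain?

n(HCl) added = 0.0413 × 0.471 = 0.0195 mol
n(NaOH) used in back-titration = 0.0278 × 0.484 = 0.0135 mol
n(HCl) left over = 0.0135 mol (1:1 ratio)
n(HCl) consumed by analyte = 0.0195 − 0.0135 = 6.00 × 10^-3 mol
From the 1:2 ratio, n(CaCO3) = 1/2 × 6.00 × 10^-3 = 3.00 × 10^-3 mol
mass of CaCO3 = 3.00 × 10^-3 × 100.09 = 0.300 g

0.300 g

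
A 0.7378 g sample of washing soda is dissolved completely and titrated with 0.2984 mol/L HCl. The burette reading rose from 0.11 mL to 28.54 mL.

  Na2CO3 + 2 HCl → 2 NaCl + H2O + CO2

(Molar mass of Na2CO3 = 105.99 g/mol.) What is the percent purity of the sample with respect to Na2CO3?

n(HCl) = 0.02843 L × 0.2984 mol/L = 8.484 × 10^-3 mol
From the 1:2 ratio, n(Na2CO3) = 1/2 × 8.484 × 10^-3 = 4.242 × 10^-3 mol
mass of Na2CO3 = 4.242 × 10^-3 × 105.99 g/mol = 0.4496 g
% Na2CO3 = 0.4496 / 0.7378 × 100 = 60.94 %

60.94 %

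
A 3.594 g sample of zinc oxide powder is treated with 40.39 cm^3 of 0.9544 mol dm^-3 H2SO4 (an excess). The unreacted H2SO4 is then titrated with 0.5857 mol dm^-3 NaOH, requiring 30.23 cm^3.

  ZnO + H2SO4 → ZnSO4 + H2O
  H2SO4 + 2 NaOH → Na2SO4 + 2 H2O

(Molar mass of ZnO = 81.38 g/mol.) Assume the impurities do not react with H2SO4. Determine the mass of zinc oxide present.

2.417 g

n(H2SO4) added = 0.04039 × 0.9544 = 0.03855 mol
n(NaOH) used in back-titration = 0.03023 × 0.5857 = 0.01771 mol
From the 1:2 ratio, n(H2SO4) left over = 1/2 × 0.01771 = 8.853 × 10^-3 mol
n(H2SO4) consumed by analyte = 0.03855 − 8.853 × 10^-3 = 0.02970 mol
n(ZnO) = 0.02970 mol (1:1 ratio)
mass of ZnO = 0.02970 × 81.38 = 2.417 g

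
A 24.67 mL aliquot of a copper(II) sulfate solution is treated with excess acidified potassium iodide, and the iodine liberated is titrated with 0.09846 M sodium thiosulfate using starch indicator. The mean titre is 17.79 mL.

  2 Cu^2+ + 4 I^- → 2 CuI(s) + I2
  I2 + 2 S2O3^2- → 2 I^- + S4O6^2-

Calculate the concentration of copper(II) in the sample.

0.07100 M

n(S2O3^2-) = 0.01779 × 0.09846 = 1.752 × 10^-3 mol
n(I2) = n(S2O3^2-)/2 = 8.758 × 10^-4 mol
From the 2:1 ratio, n(Cu2+) in the aliquot = 2/1 × 8.758 × 10^-4 = 1.752 × 10^-3 mol
[Cu2+] = 1.752 × 10^-3 / 0.02467 = 0.07100 mol/L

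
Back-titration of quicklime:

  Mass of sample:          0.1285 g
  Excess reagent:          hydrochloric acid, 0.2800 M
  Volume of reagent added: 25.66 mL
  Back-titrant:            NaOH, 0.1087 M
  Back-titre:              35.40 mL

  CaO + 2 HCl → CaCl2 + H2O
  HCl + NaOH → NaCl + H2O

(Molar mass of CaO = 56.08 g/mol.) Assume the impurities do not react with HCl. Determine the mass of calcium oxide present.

n(HCl) added = 0.02566 × 0.2800 = 7.185 × 10^-3 mol
n(NaOH) used in back-titration = 0.03540 × 0.1087 = 3.848 × 10^-3 mol
n(HCl) left over = 3.848 × 10^-3 mol (1:1 ratio)
n(HCl) consumed by analyte = 7.185 × 10^-3 − 3.848 × 10^-3 = 3.337 × 10^-3 mol
From the 1:2 ratio, n(CaO) = 1/2 × 3.337 × 10^-3 = 1.668 × 10^-3 mol
mass of CaO = 1.668 × 10^-3 × 56.08 = 0.09356 g

0.09356 g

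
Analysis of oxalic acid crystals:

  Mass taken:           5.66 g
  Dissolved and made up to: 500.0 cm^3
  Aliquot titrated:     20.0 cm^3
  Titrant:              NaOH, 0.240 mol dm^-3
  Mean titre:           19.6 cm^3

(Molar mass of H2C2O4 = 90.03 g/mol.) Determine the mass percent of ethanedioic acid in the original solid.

H2C2O4 + 2 NaOH → Na2C2O4 + 2 H2O
n(NaOH) per titration = 0.0196 × 0.240 = 4.70 × 10^-3 mol
From the 1:2 ratio, n(H2C2O4) in each aliquot = 1/2 × 4.70 × 10^-3 = 2.35 × 10^-3 mol
n(H2C2O4) in the whole flask = 2.35 × 10^-3 × 500.0/20.0 = 0.0588 mol
mass of H2C2O4 = 0.0588 × 90.03 = 5.29 g
% H2C2O4 = 5.29 / 5.66 × 100 = 93.5 %

93.5 %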